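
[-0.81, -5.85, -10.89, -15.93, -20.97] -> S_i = -0.81 + -5.04*i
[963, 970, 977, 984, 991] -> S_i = 963 + 7*i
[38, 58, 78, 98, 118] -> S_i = 38 + 20*i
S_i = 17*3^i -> [17, 51, 153, 459, 1377]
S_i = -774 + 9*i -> [-774, -765, -756, -747, -738]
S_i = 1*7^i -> [1, 7, 49, 343, 2401]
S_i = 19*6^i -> [19, 114, 684, 4104, 24624]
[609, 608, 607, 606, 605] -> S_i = 609 + -1*i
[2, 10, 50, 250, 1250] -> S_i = 2*5^i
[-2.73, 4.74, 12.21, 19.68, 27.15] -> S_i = -2.73 + 7.47*i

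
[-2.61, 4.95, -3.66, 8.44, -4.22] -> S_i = Random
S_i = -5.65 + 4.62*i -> [-5.65, -1.03, 3.59, 8.21, 12.83]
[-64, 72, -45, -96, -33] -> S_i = Random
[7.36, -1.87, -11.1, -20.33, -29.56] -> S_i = 7.36 + -9.23*i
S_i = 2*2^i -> [2, 4, 8, 16, 32]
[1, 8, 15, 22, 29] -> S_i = 1 + 7*i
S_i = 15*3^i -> [15, 45, 135, 405, 1215]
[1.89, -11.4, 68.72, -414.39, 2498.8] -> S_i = 1.89*(-6.03)^i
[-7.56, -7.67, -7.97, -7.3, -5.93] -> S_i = Random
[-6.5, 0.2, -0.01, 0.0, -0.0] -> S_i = -6.50*(-0.03)^i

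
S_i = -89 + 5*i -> [-89, -84, -79, -74, -69]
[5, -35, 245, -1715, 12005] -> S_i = 5*-7^i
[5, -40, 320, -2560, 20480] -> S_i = 5*-8^i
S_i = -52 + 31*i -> [-52, -21, 10, 41, 72]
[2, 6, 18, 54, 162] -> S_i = 2*3^i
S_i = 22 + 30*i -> [22, 52, 82, 112, 142]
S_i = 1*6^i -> [1, 6, 36, 216, 1296]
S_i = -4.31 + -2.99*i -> [-4.31, -7.3, -10.29, -13.28, -16.27]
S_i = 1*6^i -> [1, 6, 36, 216, 1296]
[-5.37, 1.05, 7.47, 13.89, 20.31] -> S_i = -5.37 + 6.42*i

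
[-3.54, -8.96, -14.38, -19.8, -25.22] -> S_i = -3.54 + -5.42*i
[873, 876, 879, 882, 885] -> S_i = 873 + 3*i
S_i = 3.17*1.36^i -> [3.17, 4.31, 5.86, 7.97, 10.84]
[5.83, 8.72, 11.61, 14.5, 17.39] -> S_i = 5.83 + 2.89*i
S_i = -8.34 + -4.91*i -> [-8.34, -13.25, -18.16, -23.07, -27.98]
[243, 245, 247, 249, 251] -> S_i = 243 + 2*i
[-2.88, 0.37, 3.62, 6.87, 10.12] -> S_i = -2.88 + 3.25*i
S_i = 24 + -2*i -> [24, 22, 20, 18, 16]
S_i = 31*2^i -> [31, 62, 124, 248, 496]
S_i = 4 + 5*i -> [4, 9, 14, 19, 24]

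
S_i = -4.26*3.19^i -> [-4.26, -13.59, -43.35, -138.29, -441.14]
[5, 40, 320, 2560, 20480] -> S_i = 5*8^i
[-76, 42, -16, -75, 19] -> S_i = Random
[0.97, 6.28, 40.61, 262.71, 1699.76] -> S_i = 0.97*6.47^i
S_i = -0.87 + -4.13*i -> [-0.87, -5.0, -9.13, -13.26, -17.39]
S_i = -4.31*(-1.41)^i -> [-4.31, 6.08, -8.57, 12.08, -17.04]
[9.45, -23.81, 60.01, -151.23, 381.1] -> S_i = 9.45*(-2.52)^i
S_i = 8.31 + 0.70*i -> [8.31, 9.01, 9.71, 10.41, 11.11]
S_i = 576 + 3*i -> [576, 579, 582, 585, 588]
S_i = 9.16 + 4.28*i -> [9.16, 13.44, 17.72, 22.0, 26.28]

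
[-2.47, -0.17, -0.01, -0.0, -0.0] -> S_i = -2.47*0.07^i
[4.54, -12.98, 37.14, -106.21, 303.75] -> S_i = 4.54*(-2.86)^i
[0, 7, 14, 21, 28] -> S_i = 0 + 7*i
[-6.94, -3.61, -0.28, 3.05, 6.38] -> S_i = -6.94 + 3.33*i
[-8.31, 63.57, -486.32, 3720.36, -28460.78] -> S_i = -8.31*(-7.65)^i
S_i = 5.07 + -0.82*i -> [5.07, 4.25, 3.43, 2.61, 1.79]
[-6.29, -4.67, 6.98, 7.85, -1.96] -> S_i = Random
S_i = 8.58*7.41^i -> [8.58, 63.58, 471.11, 3490.94, 25867.84]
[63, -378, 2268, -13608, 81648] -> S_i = 63*-6^i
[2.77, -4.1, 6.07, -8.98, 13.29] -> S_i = 2.77*(-1.48)^i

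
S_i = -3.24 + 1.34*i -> [-3.24, -1.9, -0.56, 0.78, 2.12]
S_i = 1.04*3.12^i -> [1.04, 3.24, 10.12, 31.59, 98.55]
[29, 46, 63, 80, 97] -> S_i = 29 + 17*i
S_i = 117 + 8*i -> [117, 125, 133, 141, 149]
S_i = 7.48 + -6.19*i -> [7.48, 1.29, -4.9, -11.09, -17.28]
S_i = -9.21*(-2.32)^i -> [-9.21, 21.37, -49.57, 115.01, -266.82]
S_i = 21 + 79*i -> [21, 100, 179, 258, 337]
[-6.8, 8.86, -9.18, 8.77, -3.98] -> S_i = Random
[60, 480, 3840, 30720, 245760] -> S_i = 60*8^i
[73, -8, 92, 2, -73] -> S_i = Random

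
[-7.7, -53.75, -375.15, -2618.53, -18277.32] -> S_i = -7.70*6.98^i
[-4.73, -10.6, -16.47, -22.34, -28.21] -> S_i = -4.73 + -5.87*i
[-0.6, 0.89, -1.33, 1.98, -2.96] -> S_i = -0.60*(-1.49)^i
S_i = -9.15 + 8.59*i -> [-9.15, -0.56, 8.03, 16.62, 25.21]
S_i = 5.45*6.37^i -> [5.45, 34.72, 221.14, 1408.69, 8973.34]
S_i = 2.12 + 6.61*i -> [2.12, 8.73, 15.34, 21.95, 28.56]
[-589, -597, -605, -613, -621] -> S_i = -589 + -8*i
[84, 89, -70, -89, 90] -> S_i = Random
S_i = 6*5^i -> [6, 30, 150, 750, 3750]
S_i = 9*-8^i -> [9, -72, 576, -4608, 36864]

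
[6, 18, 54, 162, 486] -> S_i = 6*3^i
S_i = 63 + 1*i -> [63, 64, 65, 66, 67]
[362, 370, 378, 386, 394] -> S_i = 362 + 8*i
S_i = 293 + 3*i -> [293, 296, 299, 302, 305]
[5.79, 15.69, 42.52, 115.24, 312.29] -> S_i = 5.79*2.71^i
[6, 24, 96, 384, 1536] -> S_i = 6*4^i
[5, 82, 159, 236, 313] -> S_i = 5 + 77*i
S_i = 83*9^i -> [83, 747, 6723, 60507, 544563]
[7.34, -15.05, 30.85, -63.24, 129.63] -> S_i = 7.34*(-2.05)^i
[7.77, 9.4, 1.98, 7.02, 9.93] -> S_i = Random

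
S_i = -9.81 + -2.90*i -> [-9.81, -12.71, -15.61, -18.51, -21.41]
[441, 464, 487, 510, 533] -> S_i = 441 + 23*i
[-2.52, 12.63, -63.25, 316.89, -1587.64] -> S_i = -2.52*(-5.01)^i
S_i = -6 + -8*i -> [-6, -14, -22, -30, -38]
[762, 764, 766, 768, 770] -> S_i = 762 + 2*i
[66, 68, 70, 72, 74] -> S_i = 66 + 2*i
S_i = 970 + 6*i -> [970, 976, 982, 988, 994]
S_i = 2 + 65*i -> [2, 67, 132, 197, 262]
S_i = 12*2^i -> [12, 24, 48, 96, 192]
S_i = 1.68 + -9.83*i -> [1.68, -8.15, -17.98, -27.81, -37.64]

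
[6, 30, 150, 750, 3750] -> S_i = 6*5^i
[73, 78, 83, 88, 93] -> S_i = 73 + 5*i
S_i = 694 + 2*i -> [694, 696, 698, 700, 702]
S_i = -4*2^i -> [-4, -8, -16, -32, -64]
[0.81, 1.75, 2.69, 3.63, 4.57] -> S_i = 0.81 + 0.94*i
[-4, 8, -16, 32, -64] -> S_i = -4*-2^i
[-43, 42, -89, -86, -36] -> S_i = Random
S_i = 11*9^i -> [11, 99, 891, 8019, 72171]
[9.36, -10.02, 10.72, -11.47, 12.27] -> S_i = 9.36*(-1.07)^i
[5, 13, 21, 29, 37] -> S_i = 5 + 8*i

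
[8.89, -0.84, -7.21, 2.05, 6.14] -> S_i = Random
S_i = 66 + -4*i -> [66, 62, 58, 54, 50]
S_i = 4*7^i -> [4, 28, 196, 1372, 9604]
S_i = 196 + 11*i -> [196, 207, 218, 229, 240]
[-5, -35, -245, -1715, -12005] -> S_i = -5*7^i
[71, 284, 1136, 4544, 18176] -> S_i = 71*4^i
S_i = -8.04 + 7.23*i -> [-8.04, -0.81, 6.42, 13.65, 20.88]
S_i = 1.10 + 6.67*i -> [1.1, 7.77, 14.44, 21.11, 27.78]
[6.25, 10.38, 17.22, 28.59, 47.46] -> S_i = 6.25*1.66^i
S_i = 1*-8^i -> [1, -8, 64, -512, 4096]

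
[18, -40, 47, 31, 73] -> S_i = Random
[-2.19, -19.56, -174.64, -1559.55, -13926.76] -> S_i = -2.19*8.93^i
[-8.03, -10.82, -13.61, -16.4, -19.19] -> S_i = -8.03 + -2.79*i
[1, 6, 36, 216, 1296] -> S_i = 1*6^i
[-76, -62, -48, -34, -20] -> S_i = -76 + 14*i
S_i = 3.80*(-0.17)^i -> [3.8, -0.65, 0.11, -0.02, 0.0]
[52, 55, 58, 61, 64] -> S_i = 52 + 3*i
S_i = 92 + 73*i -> [92, 165, 238, 311, 384]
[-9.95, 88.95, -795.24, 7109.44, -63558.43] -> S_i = -9.95*(-8.94)^i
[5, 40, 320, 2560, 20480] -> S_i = 5*8^i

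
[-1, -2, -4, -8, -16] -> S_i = -1*2^i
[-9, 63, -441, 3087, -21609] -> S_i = -9*-7^i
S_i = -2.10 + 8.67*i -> [-2.1, 6.57, 15.24, 23.91, 32.58]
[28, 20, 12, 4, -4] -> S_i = 28 + -8*i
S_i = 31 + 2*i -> [31, 33, 35, 37, 39]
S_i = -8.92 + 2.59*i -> [-8.92, -6.33, -3.74, -1.15, 1.44]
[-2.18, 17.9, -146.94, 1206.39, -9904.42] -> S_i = -2.18*(-8.21)^i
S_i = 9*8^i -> [9, 72, 576, 4608, 36864]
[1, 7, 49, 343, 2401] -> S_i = 1*7^i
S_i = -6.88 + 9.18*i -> [-6.88, 2.3, 11.48, 20.66, 29.84]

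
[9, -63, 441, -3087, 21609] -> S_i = 9*-7^i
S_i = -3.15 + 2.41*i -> [-3.15, -0.74, 1.67, 4.08, 6.49]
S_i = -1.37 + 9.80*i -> [-1.37, 8.43, 18.23, 28.03, 37.83]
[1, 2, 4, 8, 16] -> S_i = 1*2^i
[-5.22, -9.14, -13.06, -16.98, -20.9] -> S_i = -5.22 + -3.92*i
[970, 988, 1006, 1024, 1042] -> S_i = 970 + 18*i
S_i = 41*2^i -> [41, 82, 164, 328, 656]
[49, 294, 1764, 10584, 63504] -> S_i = 49*6^i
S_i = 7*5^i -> [7, 35, 175, 875, 4375]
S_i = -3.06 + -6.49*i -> [-3.06, -9.55, -16.04, -22.53, -29.02]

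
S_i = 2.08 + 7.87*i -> [2.08, 9.95, 17.82, 25.69, 33.56]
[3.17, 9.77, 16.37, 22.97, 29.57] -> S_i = 3.17 + 6.60*i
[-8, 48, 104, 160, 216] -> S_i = -8 + 56*i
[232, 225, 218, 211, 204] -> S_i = 232 + -7*i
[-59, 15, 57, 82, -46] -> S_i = Random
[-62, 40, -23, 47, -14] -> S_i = Random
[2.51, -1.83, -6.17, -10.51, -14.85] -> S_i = 2.51 + -4.34*i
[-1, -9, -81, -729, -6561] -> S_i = -1*9^i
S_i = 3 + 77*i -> [3, 80, 157, 234, 311]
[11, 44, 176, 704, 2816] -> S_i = 11*4^i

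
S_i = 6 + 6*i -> [6, 12, 18, 24, 30]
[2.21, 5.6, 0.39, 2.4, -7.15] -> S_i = Random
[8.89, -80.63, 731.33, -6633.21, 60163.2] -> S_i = 8.89*(-9.07)^i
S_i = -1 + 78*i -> [-1, 77, 155, 233, 311]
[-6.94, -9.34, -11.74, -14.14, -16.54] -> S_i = -6.94 + -2.40*i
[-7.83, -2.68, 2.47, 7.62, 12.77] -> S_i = -7.83 + 5.15*i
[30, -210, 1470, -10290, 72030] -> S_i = 30*-7^i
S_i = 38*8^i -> [38, 304, 2432, 19456, 155648]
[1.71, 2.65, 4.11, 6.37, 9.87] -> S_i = 1.71*1.55^i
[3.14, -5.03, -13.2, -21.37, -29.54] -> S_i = 3.14 + -8.17*i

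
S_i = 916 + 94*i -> [916, 1010, 1104, 1198, 1292]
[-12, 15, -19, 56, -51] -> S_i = Random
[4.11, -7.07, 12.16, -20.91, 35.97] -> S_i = 4.11*(-1.72)^i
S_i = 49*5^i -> [49, 245, 1225, 6125, 30625]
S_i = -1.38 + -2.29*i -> [-1.38, -3.67, -5.96, -8.25, -10.54]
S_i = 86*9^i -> [86, 774, 6966, 62694, 564246]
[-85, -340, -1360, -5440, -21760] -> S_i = -85*4^i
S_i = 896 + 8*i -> [896, 904, 912, 920, 928]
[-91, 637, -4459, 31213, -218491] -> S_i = -91*-7^i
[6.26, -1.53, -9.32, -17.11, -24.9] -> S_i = 6.26 + -7.79*i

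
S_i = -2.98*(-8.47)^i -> [-2.98, 25.24, -213.79, 1810.78, -15337.34]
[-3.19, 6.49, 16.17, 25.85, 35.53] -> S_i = -3.19 + 9.68*i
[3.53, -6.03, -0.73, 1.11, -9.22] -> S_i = Random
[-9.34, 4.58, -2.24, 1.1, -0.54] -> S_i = -9.34*(-0.49)^i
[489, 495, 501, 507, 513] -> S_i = 489 + 6*i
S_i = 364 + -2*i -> [364, 362, 360, 358, 356]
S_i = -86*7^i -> [-86, -602, -4214, -29498, -206486]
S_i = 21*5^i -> [21, 105, 525, 2625, 13125]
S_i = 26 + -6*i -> [26, 20, 14, 8, 2]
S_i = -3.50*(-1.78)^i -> [-3.5, 6.23, -11.09, 19.74, -35.14]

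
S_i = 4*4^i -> [4, 16, 64, 256, 1024]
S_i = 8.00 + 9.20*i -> [8.0, 17.2, 26.4, 35.6, 44.8]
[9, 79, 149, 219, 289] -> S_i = 9 + 70*i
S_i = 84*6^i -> [84, 504, 3024, 18144, 108864]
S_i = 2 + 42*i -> [2, 44, 86, 128, 170]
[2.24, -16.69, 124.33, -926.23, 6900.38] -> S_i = 2.24*(-7.45)^i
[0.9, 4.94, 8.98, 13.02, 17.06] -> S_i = 0.90 + 4.04*i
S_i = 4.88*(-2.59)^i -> [4.88, -12.64, 32.74, -84.79, 219.59]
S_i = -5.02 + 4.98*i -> [-5.02, -0.04, 4.94, 9.92, 14.9]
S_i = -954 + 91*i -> [-954, -863, -772, -681, -590]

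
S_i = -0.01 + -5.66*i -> [-0.01, -5.67, -11.33, -16.99, -22.65]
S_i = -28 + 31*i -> [-28, 3, 34, 65, 96]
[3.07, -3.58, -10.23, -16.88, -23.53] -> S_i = 3.07 + -6.65*i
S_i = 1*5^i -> [1, 5, 25, 125, 625]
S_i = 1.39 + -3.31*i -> [1.39, -1.92, -5.23, -8.54, -11.85]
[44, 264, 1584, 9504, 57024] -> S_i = 44*6^i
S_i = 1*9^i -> [1, 9, 81, 729, 6561]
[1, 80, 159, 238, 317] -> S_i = 1 + 79*i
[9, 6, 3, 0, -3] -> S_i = 9 + -3*i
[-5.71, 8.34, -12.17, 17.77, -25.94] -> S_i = -5.71*(-1.46)^i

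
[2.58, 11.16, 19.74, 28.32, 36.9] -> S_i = 2.58 + 8.58*i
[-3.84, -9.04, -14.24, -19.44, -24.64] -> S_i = -3.84 + -5.20*i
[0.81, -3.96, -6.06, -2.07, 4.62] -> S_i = Random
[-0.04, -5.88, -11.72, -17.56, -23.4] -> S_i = -0.04 + -5.84*i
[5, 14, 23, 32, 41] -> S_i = 5 + 9*i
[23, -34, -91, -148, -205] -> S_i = 23 + -57*i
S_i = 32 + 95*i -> [32, 127, 222, 317, 412]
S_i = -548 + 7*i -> [-548, -541, -534, -527, -520]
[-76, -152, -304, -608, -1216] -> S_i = -76*2^i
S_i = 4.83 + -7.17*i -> [4.83, -2.34, -9.51, -16.68, -23.85]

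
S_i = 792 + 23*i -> [792, 815, 838, 861, 884]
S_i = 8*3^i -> [8, 24, 72, 216, 648]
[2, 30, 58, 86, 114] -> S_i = 2 + 28*i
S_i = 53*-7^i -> [53, -371, 2597, -18179, 127253]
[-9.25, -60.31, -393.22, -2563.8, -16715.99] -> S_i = -9.25*6.52^i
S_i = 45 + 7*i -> [45, 52, 59, 66, 73]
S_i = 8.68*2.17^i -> [8.68, 18.84, 40.87, 88.69, 192.47]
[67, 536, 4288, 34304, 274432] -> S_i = 67*8^i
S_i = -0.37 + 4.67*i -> [-0.37, 4.3, 8.97, 13.64, 18.31]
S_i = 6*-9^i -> [6, -54, 486, -4374, 39366]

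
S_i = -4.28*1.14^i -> [-4.28, -4.88, -5.56, -6.34, -7.23]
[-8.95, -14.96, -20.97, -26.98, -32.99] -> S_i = -8.95 + -6.01*i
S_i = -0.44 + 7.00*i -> [-0.44, 6.56, 13.56, 20.56, 27.56]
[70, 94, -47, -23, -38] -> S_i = Random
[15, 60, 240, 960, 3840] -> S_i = 15*4^i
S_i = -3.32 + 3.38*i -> [-3.32, 0.06, 3.44, 6.82, 10.2]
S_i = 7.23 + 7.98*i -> [7.23, 15.21, 23.19, 31.17, 39.15]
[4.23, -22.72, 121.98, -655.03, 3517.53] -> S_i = 4.23*(-5.37)^i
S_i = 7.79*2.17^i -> [7.79, 16.9, 36.68, 79.6, 172.73]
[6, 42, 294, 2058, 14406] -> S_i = 6*7^i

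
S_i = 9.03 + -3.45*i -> [9.03, 5.58, 2.13, -1.32, -4.77]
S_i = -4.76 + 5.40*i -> [-4.76, 0.64, 6.04, 11.44, 16.84]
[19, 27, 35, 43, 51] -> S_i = 19 + 8*i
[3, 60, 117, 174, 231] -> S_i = 3 + 57*i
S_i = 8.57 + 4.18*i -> [8.57, 12.75, 16.93, 21.11, 25.29]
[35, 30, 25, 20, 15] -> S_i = 35 + -5*i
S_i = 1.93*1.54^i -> [1.93, 2.97, 4.58, 7.05, 10.86]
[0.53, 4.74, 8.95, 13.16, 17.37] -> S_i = 0.53 + 4.21*i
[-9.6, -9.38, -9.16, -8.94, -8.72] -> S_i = -9.60 + 0.22*i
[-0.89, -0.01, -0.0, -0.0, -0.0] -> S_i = -0.89*0.01^i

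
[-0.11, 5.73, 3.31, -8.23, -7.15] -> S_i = Random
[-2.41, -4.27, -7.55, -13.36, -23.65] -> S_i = -2.41*1.77^i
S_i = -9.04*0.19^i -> [-9.04, -1.72, -0.33, -0.06, -0.01]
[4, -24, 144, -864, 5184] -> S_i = 4*-6^i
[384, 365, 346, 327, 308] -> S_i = 384 + -19*i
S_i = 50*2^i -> [50, 100, 200, 400, 800]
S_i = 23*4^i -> [23, 92, 368, 1472, 5888]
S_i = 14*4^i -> [14, 56, 224, 896, 3584]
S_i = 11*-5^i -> [11, -55, 275, -1375, 6875]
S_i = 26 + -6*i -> [26, 20, 14, 8, 2]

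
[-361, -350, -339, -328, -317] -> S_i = -361 + 11*i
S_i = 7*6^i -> [7, 42, 252, 1512, 9072]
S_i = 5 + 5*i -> [5, 10, 15, 20, 25]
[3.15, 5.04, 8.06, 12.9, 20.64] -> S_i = 3.15*1.60^i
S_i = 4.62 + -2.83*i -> [4.62, 1.79, -1.04, -3.87, -6.7]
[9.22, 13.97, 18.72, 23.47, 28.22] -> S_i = 9.22 + 4.75*i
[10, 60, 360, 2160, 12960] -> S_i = 10*6^i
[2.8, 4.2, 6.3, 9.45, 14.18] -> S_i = 2.80*1.50^i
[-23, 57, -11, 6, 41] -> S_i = Random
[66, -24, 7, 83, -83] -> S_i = Random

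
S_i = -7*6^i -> [-7, -42, -252, -1512, -9072]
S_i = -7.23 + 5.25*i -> [-7.23, -1.98, 3.27, 8.52, 13.77]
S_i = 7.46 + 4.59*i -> [7.46, 12.05, 16.64, 21.23, 25.82]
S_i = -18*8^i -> [-18, -144, -1152, -9216, -73728]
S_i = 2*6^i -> [2, 12, 72, 432, 2592]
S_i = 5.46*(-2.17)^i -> [5.46, -11.85, 25.71, -55.79, 121.07]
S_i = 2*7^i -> [2, 14, 98, 686, 4802]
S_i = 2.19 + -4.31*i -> [2.19, -2.12, -6.43, -10.74, -15.05]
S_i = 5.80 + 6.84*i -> [5.8, 12.64, 19.48, 26.32, 33.16]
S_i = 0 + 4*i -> [0, 4, 8, 12, 16]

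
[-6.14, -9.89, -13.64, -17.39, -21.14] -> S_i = -6.14 + -3.75*i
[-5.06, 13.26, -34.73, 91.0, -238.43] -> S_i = -5.06*(-2.62)^i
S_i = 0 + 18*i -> [0, 18, 36, 54, 72]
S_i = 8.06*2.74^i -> [8.06, 22.08, 60.51, 165.8, 454.29]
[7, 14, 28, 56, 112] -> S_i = 7*2^i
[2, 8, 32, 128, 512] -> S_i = 2*4^i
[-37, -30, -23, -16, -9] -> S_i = -37 + 7*i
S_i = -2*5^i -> [-2, -10, -50, -250, -1250]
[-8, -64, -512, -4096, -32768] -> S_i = -8*8^i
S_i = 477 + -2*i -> [477, 475, 473, 471, 469]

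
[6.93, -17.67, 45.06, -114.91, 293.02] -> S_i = 6.93*(-2.55)^i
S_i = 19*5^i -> [19, 95, 475, 2375, 11875]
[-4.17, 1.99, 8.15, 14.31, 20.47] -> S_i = -4.17 + 6.16*i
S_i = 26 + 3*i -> [26, 29, 32, 35, 38]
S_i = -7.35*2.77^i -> [-7.35, -20.36, -56.4, -156.22, -432.72]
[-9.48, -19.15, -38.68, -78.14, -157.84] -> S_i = -9.48*2.02^i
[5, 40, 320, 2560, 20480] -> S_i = 5*8^i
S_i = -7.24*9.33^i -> [-7.24, -67.55, -630.23, -5880.08, -54861.18]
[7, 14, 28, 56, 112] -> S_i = 7*2^i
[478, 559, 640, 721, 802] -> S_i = 478 + 81*i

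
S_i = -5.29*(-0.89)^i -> [-5.29, 4.71, -4.19, 3.73, -3.32]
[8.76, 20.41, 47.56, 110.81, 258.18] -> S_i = 8.76*2.33^i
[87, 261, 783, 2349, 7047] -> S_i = 87*3^i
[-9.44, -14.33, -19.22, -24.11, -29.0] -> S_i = -9.44 + -4.89*i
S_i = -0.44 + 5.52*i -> [-0.44, 5.08, 10.6, 16.12, 21.64]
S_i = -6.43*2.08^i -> [-6.43, -13.37, -27.82, -57.86, -120.36]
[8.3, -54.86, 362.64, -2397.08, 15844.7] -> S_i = 8.30*(-6.61)^i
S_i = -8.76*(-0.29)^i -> [-8.76, 2.54, -0.74, 0.21, -0.06]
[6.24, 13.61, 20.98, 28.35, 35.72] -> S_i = 6.24 + 7.37*i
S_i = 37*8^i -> [37, 296, 2368, 18944, 151552]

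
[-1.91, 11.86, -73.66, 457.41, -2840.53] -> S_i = -1.91*(-6.21)^i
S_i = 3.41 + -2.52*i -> [3.41, 0.89, -1.63, -4.15, -6.67]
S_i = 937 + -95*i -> [937, 842, 747, 652, 557]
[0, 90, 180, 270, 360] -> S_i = 0 + 90*i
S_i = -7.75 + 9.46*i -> [-7.75, 1.71, 11.17, 20.63, 30.09]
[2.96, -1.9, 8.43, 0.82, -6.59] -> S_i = Random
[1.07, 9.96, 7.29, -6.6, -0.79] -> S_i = Random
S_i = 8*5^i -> [8, 40, 200, 1000, 5000]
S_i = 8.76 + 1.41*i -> [8.76, 10.17, 11.58, 12.99, 14.4]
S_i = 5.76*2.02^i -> [5.76, 11.64, 23.5, 47.48, 95.9]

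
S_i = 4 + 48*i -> [4, 52, 100, 148, 196]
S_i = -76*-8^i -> [-76, 608, -4864, 38912, -311296]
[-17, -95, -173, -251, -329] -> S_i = -17 + -78*i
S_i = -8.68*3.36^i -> [-8.68, -29.16, -97.99, -329.26, -1106.31]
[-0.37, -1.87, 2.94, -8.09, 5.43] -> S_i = Random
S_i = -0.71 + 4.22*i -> [-0.71, 3.51, 7.73, 11.95, 16.17]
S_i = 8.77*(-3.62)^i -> [8.77, -31.75, 114.93, -416.03, 1506.03]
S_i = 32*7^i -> [32, 224, 1568, 10976, 76832]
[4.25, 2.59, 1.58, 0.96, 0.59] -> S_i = 4.25*0.61^i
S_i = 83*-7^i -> [83, -581, 4067, -28469, 199283]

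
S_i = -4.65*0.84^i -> [-4.65, -3.91, -3.28, -2.76, -2.32]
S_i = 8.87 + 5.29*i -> [8.87, 14.16, 19.45, 24.74, 30.03]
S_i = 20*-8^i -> [20, -160, 1280, -10240, 81920]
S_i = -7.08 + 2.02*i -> [-7.08, -5.06, -3.04, -1.02, 1.0]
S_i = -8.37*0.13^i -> [-8.37, -1.09, -0.14, -0.02, -0.0]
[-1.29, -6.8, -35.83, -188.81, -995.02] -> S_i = -1.29*5.27^i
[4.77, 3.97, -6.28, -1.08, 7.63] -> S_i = Random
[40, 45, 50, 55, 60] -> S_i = 40 + 5*i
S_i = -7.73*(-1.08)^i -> [-7.73, 8.35, -9.02, 9.74, -10.52]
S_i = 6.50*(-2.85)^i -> [6.5, -18.53, 52.8, -150.47, 428.84]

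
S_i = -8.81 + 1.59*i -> [-8.81, -7.22, -5.63, -4.04, -2.45]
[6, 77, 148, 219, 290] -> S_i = 6 + 71*i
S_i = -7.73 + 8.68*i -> [-7.73, 0.95, 9.63, 18.31, 26.99]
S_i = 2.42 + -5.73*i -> [2.42, -3.31, -9.04, -14.77, -20.5]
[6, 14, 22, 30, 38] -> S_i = 6 + 8*i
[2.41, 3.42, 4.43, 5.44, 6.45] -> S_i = 2.41 + 1.01*i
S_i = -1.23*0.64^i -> [-1.23, -0.79, -0.5, -0.32, -0.21]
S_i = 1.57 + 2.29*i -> [1.57, 3.86, 6.15, 8.44, 10.73]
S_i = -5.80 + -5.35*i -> [-5.8, -11.15, -16.5, -21.85, -27.2]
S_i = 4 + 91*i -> [4, 95, 186, 277, 368]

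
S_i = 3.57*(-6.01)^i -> [3.57, -21.46, 128.95, -774.98, 4657.64]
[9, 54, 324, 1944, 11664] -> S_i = 9*6^i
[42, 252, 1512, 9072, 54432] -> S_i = 42*6^i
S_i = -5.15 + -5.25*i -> [-5.15, -10.4, -15.65, -20.9, -26.15]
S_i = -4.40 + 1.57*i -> [-4.4, -2.83, -1.26, 0.31, 1.88]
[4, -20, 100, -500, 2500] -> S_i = 4*-5^i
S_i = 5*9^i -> [5, 45, 405, 3645, 32805]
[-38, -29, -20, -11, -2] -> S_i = -38 + 9*i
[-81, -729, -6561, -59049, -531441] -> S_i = -81*9^i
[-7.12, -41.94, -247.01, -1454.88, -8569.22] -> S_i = -7.12*5.89^i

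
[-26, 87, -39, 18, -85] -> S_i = Random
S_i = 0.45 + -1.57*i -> [0.45, -1.12, -2.69, -4.26, -5.83]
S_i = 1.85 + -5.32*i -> [1.85, -3.47, -8.79, -14.11, -19.43]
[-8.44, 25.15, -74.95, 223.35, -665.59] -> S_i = -8.44*(-2.98)^i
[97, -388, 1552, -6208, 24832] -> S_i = 97*-4^i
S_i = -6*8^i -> [-6, -48, -384, -3072, -24576]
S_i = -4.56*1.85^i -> [-4.56, -8.44, -15.61, -28.87, -53.41]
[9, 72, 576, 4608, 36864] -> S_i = 9*8^i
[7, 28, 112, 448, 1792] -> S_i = 7*4^i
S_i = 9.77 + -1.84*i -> [9.77, 7.93, 6.09, 4.25, 2.41]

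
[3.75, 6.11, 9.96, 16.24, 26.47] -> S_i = 3.75*1.63^i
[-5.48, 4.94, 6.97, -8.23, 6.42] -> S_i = Random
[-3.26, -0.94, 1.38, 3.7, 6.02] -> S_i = -3.26 + 2.32*i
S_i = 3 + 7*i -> [3, 10, 17, 24, 31]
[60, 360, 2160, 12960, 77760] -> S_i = 60*6^i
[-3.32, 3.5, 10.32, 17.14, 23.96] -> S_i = -3.32 + 6.82*i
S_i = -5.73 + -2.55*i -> [-5.73, -8.28, -10.83, -13.38, -15.93]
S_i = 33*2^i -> [33, 66, 132, 264, 528]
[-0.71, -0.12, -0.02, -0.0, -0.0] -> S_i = -0.71*0.17^i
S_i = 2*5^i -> [2, 10, 50, 250, 1250]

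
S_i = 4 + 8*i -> [4, 12, 20, 28, 36]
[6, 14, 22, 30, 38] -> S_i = 6 + 8*i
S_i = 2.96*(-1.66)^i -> [2.96, -4.91, 8.16, -13.54, 22.48]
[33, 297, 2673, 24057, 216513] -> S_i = 33*9^i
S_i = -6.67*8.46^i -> [-6.67, -56.43, -477.38, -4038.66, -34167.03]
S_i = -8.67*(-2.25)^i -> [-8.67, 19.51, -43.89, 98.76, -222.2]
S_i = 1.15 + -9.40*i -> [1.15, -8.25, -17.65, -27.05, -36.45]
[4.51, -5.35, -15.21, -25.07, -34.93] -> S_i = 4.51 + -9.86*i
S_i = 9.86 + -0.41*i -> [9.86, 9.45, 9.04, 8.63, 8.22]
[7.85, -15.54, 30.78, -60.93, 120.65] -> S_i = 7.85*(-1.98)^i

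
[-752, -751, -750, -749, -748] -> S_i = -752 + 1*i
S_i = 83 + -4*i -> [83, 79, 75, 71, 67]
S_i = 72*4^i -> [72, 288, 1152, 4608, 18432]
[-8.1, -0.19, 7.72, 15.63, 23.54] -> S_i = -8.10 + 7.91*i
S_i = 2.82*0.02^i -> [2.82, 0.06, 0.0, 0.0, 0.0]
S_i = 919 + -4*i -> [919, 915, 911, 907, 903]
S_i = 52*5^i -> [52, 260, 1300, 6500, 32500]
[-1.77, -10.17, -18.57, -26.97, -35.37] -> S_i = -1.77 + -8.40*i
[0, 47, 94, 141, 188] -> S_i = 0 + 47*i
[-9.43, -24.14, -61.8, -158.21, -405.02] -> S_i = -9.43*2.56^i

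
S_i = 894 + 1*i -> [894, 895, 896, 897, 898]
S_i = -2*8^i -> [-2, -16, -128, -1024, -8192]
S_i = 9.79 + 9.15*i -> [9.79, 18.94, 28.09, 37.24, 46.39]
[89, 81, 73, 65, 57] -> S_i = 89 + -8*i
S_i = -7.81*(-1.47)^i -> [-7.81, 11.48, -16.88, 24.81, -36.47]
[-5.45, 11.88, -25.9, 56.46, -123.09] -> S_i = -5.45*(-2.18)^i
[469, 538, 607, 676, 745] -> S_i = 469 + 69*i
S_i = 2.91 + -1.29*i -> [2.91, 1.62, 0.33, -0.96, -2.25]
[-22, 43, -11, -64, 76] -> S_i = Random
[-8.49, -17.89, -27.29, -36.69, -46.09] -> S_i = -8.49 + -9.40*i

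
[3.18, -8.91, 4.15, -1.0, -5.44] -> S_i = Random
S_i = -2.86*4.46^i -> [-2.86, -12.76, -56.89, -253.73, -1131.63]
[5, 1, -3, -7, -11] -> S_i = 5 + -4*i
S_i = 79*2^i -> [79, 158, 316, 632, 1264]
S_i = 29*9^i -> [29, 261, 2349, 21141, 190269]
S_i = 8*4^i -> [8, 32, 128, 512, 2048]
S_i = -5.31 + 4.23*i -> [-5.31, -1.08, 3.15, 7.38, 11.61]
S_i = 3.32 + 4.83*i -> [3.32, 8.15, 12.98, 17.81, 22.64]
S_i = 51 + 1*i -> [51, 52, 53, 54, 55]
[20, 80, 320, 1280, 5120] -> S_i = 20*4^i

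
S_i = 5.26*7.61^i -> [5.26, 40.03, 304.62, 2318.14, 17641.05]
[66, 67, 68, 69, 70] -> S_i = 66 + 1*i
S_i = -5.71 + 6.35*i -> [-5.71, 0.64, 6.99, 13.34, 19.69]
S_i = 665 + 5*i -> [665, 670, 675, 680, 685]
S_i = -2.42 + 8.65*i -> [-2.42, 6.23, 14.88, 23.53, 32.18]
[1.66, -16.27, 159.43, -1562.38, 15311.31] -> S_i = 1.66*(-9.80)^i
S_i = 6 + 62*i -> [6, 68, 130, 192, 254]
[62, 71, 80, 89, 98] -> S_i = 62 + 9*i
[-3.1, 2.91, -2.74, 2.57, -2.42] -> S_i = -3.10*(-0.94)^i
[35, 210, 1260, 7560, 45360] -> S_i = 35*6^i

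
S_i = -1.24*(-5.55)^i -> [-1.24, 6.88, -38.2, 211.98, -1176.5]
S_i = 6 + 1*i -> [6, 7, 8, 9, 10]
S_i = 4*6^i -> [4, 24, 144, 864, 5184]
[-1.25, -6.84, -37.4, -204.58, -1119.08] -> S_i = -1.25*5.47^i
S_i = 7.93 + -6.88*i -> [7.93, 1.05, -5.83, -12.71, -19.59]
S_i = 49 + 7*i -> [49, 56, 63, 70, 77]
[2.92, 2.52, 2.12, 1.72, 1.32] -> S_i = 2.92 + -0.40*i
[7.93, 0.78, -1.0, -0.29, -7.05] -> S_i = Random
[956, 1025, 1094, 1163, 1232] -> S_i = 956 + 69*i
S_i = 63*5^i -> [63, 315, 1575, 7875, 39375]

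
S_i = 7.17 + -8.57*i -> [7.17, -1.4, -9.97, -18.54, -27.11]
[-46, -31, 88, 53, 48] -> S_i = Random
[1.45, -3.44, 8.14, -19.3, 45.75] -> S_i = 1.45*(-2.37)^i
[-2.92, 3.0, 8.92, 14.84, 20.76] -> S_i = -2.92 + 5.92*i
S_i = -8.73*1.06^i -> [-8.73, -9.25, -9.81, -10.4, -11.02]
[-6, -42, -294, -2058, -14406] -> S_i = -6*7^i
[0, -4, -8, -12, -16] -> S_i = 0 + -4*i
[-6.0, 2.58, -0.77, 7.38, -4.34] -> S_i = Random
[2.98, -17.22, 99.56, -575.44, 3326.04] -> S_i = 2.98*(-5.78)^i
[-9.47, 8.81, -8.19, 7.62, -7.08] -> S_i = -9.47*(-0.93)^i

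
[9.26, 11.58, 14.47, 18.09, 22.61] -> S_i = 9.26*1.25^i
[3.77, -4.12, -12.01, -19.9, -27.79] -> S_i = 3.77 + -7.89*i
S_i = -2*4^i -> [-2, -8, -32, -128, -512]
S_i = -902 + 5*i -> [-902, -897, -892, -887, -882]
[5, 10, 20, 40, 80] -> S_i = 5*2^i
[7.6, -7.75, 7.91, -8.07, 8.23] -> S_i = 7.60*(-1.02)^i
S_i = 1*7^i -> [1, 7, 49, 343, 2401]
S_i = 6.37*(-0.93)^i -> [6.37, -5.92, 5.51, -5.12, 4.77]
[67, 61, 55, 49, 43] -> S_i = 67 + -6*i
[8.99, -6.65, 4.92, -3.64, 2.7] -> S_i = 8.99*(-0.74)^i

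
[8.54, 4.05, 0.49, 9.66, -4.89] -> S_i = Random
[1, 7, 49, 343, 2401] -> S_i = 1*7^i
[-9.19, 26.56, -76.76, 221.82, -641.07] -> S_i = -9.19*(-2.89)^i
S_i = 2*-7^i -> [2, -14, 98, -686, 4802]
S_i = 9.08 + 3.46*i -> [9.08, 12.54, 16.0, 19.46, 22.92]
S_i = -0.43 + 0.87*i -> [-0.43, 0.44, 1.31, 2.18, 3.05]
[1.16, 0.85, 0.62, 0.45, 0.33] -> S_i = 1.16*0.73^i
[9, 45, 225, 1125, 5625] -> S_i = 9*5^i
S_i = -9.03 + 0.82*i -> [-9.03, -8.21, -7.39, -6.57, -5.75]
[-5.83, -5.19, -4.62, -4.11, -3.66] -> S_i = -5.83*0.89^i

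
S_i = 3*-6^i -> [3, -18, 108, -648, 3888]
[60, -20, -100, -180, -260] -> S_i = 60 + -80*i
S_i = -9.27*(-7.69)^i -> [-9.27, 71.29, -548.19, 4215.59, -32417.92]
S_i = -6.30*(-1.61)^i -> [-6.3, 10.14, -16.33, 26.29, -42.33]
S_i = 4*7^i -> [4, 28, 196, 1372, 9604]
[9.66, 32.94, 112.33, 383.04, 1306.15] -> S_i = 9.66*3.41^i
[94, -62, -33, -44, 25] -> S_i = Random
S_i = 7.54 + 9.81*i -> [7.54, 17.35, 27.16, 36.97, 46.78]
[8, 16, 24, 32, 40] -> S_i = 8 + 8*i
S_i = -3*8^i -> [-3, -24, -192, -1536, -12288]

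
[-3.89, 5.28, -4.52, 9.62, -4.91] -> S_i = Random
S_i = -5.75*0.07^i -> [-5.75, -0.4, -0.03, -0.0, -0.0]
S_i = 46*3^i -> [46, 138, 414, 1242, 3726]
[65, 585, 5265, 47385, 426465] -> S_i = 65*9^i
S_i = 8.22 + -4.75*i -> [8.22, 3.47, -1.28, -6.03, -10.78]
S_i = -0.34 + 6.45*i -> [-0.34, 6.11, 12.56, 19.01, 25.46]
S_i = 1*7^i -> [1, 7, 49, 343, 2401]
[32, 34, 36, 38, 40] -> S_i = 32 + 2*i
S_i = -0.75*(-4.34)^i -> [-0.75, 3.26, -14.13, 61.31, -266.08]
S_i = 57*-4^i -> [57, -228, 912, -3648, 14592]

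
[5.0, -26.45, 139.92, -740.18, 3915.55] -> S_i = 5.00*(-5.29)^i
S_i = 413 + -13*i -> [413, 400, 387, 374, 361]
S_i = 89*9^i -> [89, 801, 7209, 64881, 583929]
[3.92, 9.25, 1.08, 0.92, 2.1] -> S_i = Random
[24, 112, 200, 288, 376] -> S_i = 24 + 88*i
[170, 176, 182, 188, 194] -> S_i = 170 + 6*i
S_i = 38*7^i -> [38, 266, 1862, 13034, 91238]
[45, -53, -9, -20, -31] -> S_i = Random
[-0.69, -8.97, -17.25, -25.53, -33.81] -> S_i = -0.69 + -8.28*i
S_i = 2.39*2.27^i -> [2.39, 5.43, 12.32, 27.96, 63.46]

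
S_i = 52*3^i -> [52, 156, 468, 1404, 4212]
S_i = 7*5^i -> [7, 35, 175, 875, 4375]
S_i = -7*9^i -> [-7, -63, -567, -5103, -45927]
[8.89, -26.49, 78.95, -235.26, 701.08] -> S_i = 8.89*(-2.98)^i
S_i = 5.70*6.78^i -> [5.7, 38.65, 262.02, 1776.49, 12044.63]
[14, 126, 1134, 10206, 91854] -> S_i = 14*9^i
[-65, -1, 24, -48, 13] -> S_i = Random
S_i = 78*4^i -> [78, 312, 1248, 4992, 19968]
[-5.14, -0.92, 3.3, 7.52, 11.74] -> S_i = -5.14 + 4.22*i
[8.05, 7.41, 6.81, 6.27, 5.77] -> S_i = 8.05*0.92^i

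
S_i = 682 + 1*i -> [682, 683, 684, 685, 686]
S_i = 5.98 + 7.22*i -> [5.98, 13.2, 20.42, 27.64, 34.86]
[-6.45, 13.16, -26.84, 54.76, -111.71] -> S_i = -6.45*(-2.04)^i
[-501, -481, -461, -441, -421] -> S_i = -501 + 20*i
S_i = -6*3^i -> [-6, -18, -54, -162, -486]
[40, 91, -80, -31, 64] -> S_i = Random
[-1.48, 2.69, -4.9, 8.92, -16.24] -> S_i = -1.48*(-1.82)^i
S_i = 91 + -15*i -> [91, 76, 61, 46, 31]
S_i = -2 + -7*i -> [-2, -9, -16, -23, -30]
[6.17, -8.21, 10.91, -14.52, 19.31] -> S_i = 6.17*(-1.33)^i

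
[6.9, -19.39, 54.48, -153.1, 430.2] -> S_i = 6.90*(-2.81)^i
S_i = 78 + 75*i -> [78, 153, 228, 303, 378]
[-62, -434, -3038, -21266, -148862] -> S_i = -62*7^i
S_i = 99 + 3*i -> [99, 102, 105, 108, 111]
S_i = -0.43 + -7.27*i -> [-0.43, -7.7, -14.97, -22.24, -29.51]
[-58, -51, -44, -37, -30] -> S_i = -58 + 7*i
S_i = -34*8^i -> [-34, -272, -2176, -17408, -139264]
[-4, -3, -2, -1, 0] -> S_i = -4 + 1*i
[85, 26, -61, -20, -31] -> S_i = Random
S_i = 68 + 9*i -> [68, 77, 86, 95, 104]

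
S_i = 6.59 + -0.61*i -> [6.59, 5.98, 5.37, 4.76, 4.15]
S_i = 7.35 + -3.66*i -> [7.35, 3.69, 0.03, -3.63, -7.29]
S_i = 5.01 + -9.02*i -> [5.01, -4.01, -13.03, -22.05, -31.07]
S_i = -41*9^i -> [-41, -369, -3321, -29889, -269001]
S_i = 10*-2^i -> [10, -20, 40, -80, 160]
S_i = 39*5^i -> [39, 195, 975, 4875, 24375]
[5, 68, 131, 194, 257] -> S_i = 5 + 63*i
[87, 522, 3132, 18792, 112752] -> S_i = 87*6^i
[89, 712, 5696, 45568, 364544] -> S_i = 89*8^i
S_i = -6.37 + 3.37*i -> [-6.37, -3.0, 0.37, 3.74, 7.11]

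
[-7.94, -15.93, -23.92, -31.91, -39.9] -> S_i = -7.94 + -7.99*i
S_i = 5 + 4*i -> [5, 9, 13, 17, 21]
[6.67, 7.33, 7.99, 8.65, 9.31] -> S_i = 6.67 + 0.66*i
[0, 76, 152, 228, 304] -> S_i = 0 + 76*i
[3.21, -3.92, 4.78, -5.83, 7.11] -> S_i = 3.21*(-1.22)^i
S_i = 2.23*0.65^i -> [2.23, 1.45, 0.94, 0.61, 0.4]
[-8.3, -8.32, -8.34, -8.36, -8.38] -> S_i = -8.30 + -0.02*i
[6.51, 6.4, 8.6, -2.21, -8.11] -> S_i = Random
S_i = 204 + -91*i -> [204, 113, 22, -69, -160]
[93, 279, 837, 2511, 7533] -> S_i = 93*3^i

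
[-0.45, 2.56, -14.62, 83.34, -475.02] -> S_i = -0.45*(-5.70)^i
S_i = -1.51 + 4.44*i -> [-1.51, 2.93, 7.37, 11.81, 16.25]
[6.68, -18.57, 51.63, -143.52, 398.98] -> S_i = 6.68*(-2.78)^i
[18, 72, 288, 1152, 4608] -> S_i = 18*4^i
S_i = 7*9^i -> [7, 63, 567, 5103, 45927]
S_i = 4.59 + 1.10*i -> [4.59, 5.69, 6.79, 7.89, 8.99]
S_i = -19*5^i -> [-19, -95, -475, -2375, -11875]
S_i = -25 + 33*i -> [-25, 8, 41, 74, 107]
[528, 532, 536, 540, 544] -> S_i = 528 + 4*i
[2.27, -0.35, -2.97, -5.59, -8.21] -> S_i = 2.27 + -2.62*i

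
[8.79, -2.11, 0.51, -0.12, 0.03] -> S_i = 8.79*(-0.24)^i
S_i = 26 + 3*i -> [26, 29, 32, 35, 38]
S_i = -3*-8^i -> [-3, 24, -192, 1536, -12288]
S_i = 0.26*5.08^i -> [0.26, 1.32, 6.71, 34.09, 173.15]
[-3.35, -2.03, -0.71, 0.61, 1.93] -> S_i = -3.35 + 1.32*i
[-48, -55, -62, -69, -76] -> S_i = -48 + -7*i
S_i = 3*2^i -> [3, 6, 12, 24, 48]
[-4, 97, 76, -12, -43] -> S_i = Random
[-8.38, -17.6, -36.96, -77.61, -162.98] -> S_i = -8.38*2.10^i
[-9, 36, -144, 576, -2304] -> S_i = -9*-4^i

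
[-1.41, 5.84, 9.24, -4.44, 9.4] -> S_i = Random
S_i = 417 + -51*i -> [417, 366, 315, 264, 213]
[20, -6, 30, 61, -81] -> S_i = Random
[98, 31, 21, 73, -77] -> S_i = Random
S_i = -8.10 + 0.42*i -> [-8.1, -7.68, -7.26, -6.84, -6.42]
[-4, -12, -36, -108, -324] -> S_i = -4*3^i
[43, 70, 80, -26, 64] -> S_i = Random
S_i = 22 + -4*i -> [22, 18, 14, 10, 6]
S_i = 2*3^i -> [2, 6, 18, 54, 162]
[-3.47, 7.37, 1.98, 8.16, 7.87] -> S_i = Random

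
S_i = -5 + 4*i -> [-5, -1, 3, 7, 11]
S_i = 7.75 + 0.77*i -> [7.75, 8.52, 9.29, 10.06, 10.83]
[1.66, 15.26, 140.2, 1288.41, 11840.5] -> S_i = 1.66*9.19^i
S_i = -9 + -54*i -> [-9, -63, -117, -171, -225]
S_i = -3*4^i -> [-3, -12, -48, -192, -768]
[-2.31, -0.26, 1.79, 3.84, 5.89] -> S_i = -2.31 + 2.05*i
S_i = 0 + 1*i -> [0, 1, 2, 3, 4]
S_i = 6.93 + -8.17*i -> [6.93, -1.24, -9.41, -17.58, -25.75]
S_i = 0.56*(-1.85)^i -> [0.56, -1.04, 1.92, -3.55, 6.56]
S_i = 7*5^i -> [7, 35, 175, 875, 4375]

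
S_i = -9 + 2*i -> [-9, -7, -5, -3, -1]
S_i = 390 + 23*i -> [390, 413, 436, 459, 482]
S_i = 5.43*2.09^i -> [5.43, 11.35, 23.72, 49.57, 103.61]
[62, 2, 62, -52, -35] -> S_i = Random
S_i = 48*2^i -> [48, 96, 192, 384, 768]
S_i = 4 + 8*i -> [4, 12, 20, 28, 36]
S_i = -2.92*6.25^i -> [-2.92, -18.25, -114.06, -712.89, -4455.57]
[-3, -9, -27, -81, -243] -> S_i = -3*3^i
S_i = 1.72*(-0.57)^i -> [1.72, -0.98, 0.56, -0.32, 0.18]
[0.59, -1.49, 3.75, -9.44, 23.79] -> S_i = 0.59*(-2.52)^i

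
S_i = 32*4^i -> [32, 128, 512, 2048, 8192]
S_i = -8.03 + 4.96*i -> [-8.03, -3.07, 1.89, 6.85, 11.81]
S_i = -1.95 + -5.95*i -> [-1.95, -7.9, -13.85, -19.8, -25.75]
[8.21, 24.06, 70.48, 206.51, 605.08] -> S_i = 8.21*2.93^i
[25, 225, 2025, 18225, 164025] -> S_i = 25*9^i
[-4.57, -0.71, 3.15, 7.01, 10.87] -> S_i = -4.57 + 3.86*i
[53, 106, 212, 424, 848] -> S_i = 53*2^i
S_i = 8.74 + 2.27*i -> [8.74, 11.01, 13.28, 15.55, 17.82]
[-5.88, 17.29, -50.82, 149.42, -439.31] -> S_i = -5.88*(-2.94)^i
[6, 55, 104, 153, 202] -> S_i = 6 + 49*i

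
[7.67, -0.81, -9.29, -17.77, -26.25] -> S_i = 7.67 + -8.48*i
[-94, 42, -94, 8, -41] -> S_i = Random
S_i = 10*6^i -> [10, 60, 360, 2160, 12960]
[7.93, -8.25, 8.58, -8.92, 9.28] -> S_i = 7.93*(-1.04)^i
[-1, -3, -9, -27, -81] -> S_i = -1*3^i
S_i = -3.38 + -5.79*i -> [-3.38, -9.17, -14.96, -20.75, -26.54]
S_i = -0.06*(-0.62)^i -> [-0.06, 0.04, -0.02, 0.01, -0.01]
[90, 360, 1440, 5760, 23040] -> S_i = 90*4^i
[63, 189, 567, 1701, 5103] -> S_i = 63*3^i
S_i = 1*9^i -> [1, 9, 81, 729, 6561]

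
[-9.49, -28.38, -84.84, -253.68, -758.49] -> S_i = -9.49*2.99^i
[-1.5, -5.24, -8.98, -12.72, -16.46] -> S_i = -1.50 + -3.74*i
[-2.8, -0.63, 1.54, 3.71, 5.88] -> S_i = -2.80 + 2.17*i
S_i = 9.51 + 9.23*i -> [9.51, 18.74, 27.97, 37.2, 46.43]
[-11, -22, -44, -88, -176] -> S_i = -11*2^i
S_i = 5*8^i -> [5, 40, 320, 2560, 20480]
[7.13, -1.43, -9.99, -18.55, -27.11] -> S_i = 7.13 + -8.56*i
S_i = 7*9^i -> [7, 63, 567, 5103, 45927]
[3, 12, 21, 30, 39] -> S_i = 3 + 9*i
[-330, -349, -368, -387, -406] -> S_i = -330 + -19*i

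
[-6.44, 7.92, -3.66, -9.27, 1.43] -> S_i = Random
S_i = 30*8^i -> [30, 240, 1920, 15360, 122880]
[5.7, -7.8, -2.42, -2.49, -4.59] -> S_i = Random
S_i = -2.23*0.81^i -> [-2.23, -1.81, -1.46, -1.19, -0.96]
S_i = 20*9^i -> [20, 180, 1620, 14580, 131220]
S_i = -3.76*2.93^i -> [-3.76, -11.02, -32.28, -94.58, -277.11]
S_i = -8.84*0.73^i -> [-8.84, -6.45, -4.71, -3.44, -2.51]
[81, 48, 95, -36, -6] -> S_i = Random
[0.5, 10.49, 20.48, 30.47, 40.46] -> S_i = 0.50 + 9.99*i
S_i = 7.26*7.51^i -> [7.26, 54.52, 409.46, 3075.08, 23093.85]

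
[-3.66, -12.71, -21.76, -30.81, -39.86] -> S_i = -3.66 + -9.05*i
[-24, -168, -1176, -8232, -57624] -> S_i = -24*7^i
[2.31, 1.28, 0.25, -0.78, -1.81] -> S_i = 2.31 + -1.03*i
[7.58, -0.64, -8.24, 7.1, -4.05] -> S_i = Random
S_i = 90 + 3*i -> [90, 93, 96, 99, 102]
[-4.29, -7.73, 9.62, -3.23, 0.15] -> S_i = Random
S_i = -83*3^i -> [-83, -249, -747, -2241, -6723]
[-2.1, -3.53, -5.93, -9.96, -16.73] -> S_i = -2.10*1.68^i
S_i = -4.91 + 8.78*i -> [-4.91, 3.87, 12.65, 21.43, 30.21]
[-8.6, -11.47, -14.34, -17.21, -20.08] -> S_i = -8.60 + -2.87*i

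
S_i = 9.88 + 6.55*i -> [9.88, 16.43, 22.98, 29.53, 36.08]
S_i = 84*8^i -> [84, 672, 5376, 43008, 344064]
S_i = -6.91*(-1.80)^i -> [-6.91, 12.44, -22.39, 40.3, -72.54]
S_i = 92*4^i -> [92, 368, 1472, 5888, 23552]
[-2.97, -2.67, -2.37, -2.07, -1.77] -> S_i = -2.97 + 0.30*i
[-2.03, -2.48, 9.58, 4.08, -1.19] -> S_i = Random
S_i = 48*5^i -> [48, 240, 1200, 6000, 30000]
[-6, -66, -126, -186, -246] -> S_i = -6 + -60*i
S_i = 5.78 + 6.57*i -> [5.78, 12.35, 18.92, 25.49, 32.06]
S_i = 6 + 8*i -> [6, 14, 22, 30, 38]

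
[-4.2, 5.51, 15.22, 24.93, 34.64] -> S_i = -4.20 + 9.71*i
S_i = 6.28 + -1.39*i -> [6.28, 4.89, 3.5, 2.11, 0.72]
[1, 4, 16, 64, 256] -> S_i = 1*4^i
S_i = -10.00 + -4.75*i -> [-10.0, -14.75, -19.5, -24.25, -29.0]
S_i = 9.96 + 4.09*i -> [9.96, 14.05, 18.14, 22.23, 26.32]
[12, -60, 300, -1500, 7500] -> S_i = 12*-5^i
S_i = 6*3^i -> [6, 18, 54, 162, 486]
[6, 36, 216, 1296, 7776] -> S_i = 6*6^i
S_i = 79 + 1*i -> [79, 80, 81, 82, 83]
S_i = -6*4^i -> [-6, -24, -96, -384, -1536]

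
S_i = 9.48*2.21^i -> [9.48, 20.95, 46.3, 102.33, 226.14]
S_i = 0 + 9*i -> [0, 9, 18, 27, 36]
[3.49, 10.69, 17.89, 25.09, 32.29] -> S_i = 3.49 + 7.20*i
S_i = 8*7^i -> [8, 56, 392, 2744, 19208]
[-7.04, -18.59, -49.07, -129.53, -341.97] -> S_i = -7.04*2.64^i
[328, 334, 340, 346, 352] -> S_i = 328 + 6*i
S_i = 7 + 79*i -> [7, 86, 165, 244, 323]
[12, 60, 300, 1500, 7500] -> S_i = 12*5^i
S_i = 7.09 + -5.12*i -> [7.09, 1.97, -3.15, -8.27, -13.39]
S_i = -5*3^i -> [-5, -15, -45, -135, -405]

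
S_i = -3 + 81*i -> [-3, 78, 159, 240, 321]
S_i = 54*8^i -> [54, 432, 3456, 27648, 221184]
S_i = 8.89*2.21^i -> [8.89, 19.65, 43.42, 95.96, 212.07]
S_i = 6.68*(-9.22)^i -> [6.68, -61.59, 567.86, -5235.63, 48272.54]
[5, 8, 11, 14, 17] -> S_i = 5 + 3*i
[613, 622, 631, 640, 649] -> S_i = 613 + 9*i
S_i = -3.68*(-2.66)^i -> [-3.68, 9.79, -26.04, 69.26, -184.24]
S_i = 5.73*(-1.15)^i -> [5.73, -6.59, 7.58, -8.71, 10.02]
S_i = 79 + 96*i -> [79, 175, 271, 367, 463]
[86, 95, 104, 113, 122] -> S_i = 86 + 9*i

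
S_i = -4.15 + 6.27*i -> [-4.15, 2.12, 8.39, 14.66, 20.93]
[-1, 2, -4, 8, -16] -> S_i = -1*-2^i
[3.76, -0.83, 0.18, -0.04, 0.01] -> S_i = 3.76*(-0.22)^i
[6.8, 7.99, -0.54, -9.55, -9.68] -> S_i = Random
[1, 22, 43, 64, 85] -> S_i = 1 + 21*i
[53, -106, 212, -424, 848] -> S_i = 53*-2^i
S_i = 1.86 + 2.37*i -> [1.86, 4.23, 6.6, 8.97, 11.34]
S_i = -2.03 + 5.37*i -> [-2.03, 3.34, 8.71, 14.08, 19.45]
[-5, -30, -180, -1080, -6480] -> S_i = -5*6^i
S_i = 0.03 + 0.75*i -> [0.03, 0.78, 1.53, 2.28, 3.03]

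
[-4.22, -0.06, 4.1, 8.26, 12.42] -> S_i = -4.22 + 4.16*i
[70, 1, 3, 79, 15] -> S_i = Random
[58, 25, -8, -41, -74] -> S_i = 58 + -33*i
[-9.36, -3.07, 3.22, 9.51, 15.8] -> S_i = -9.36 + 6.29*i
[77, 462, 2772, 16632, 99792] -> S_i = 77*6^i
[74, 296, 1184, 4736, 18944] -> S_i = 74*4^i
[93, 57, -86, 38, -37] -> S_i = Random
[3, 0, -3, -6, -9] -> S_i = 3 + -3*i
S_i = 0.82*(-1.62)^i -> [0.82, -1.33, 2.15, -3.49, 5.65]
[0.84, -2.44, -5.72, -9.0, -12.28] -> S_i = 0.84 + -3.28*i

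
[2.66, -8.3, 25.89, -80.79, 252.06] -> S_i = 2.66*(-3.12)^i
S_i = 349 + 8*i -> [349, 357, 365, 373, 381]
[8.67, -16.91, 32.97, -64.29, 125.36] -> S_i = 8.67*(-1.95)^i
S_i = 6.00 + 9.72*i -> [6.0, 15.72, 25.44, 35.16, 44.88]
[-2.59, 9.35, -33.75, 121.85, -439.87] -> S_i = -2.59*(-3.61)^i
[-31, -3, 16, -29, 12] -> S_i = Random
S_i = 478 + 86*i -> [478, 564, 650, 736, 822]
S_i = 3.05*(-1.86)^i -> [3.05, -5.67, 10.55, -19.63, 36.5]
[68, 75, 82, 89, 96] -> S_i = 68 + 7*i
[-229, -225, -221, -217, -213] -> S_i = -229 + 4*i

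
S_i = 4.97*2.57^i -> [4.97, 12.77, 32.83, 84.36, 216.81]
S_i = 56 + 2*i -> [56, 58, 60, 62, 64]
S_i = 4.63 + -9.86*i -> [4.63, -5.23, -15.09, -24.95, -34.81]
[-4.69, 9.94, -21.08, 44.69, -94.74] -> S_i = -4.69*(-2.12)^i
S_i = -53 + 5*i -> [-53, -48, -43, -38, -33]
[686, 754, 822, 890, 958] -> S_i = 686 + 68*i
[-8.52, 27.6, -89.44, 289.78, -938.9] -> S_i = -8.52*(-3.24)^i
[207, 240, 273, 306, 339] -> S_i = 207 + 33*i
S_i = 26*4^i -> [26, 104, 416, 1664, 6656]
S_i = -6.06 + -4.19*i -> [-6.06, -10.25, -14.44, -18.63, -22.82]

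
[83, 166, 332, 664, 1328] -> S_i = 83*2^i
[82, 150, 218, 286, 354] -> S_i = 82 + 68*i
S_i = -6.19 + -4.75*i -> [-6.19, -10.94, -15.69, -20.44, -25.19]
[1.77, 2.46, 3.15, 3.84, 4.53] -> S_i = 1.77 + 0.69*i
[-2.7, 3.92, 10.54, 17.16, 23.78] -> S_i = -2.70 + 6.62*i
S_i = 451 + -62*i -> [451, 389, 327, 265, 203]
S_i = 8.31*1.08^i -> [8.31, 8.97, 9.69, 10.47, 11.31]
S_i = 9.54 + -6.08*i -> [9.54, 3.46, -2.62, -8.7, -14.78]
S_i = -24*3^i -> [-24, -72, -216, -648, -1944]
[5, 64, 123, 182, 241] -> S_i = 5 + 59*i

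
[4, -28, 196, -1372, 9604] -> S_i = 4*-7^i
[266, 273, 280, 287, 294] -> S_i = 266 + 7*i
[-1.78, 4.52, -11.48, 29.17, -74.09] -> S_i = -1.78*(-2.54)^i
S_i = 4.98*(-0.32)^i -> [4.98, -1.59, 0.51, -0.16, 0.05]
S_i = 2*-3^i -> [2, -6, 18, -54, 162]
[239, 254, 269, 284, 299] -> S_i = 239 + 15*i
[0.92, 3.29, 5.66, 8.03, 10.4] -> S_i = 0.92 + 2.37*i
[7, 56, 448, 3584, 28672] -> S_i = 7*8^i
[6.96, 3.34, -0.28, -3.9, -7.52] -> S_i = 6.96 + -3.62*i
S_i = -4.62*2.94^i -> [-4.62, -13.58, -39.93, -117.4, -345.17]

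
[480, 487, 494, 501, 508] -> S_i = 480 + 7*i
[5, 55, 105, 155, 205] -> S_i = 5 + 50*i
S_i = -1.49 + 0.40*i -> [-1.49, -1.09, -0.69, -0.29, 0.11]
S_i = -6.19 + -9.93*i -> [-6.19, -16.12, -26.05, -35.98, -45.91]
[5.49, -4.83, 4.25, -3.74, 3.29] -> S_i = 5.49*(-0.88)^i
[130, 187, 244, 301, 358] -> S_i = 130 + 57*i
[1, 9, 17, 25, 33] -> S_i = 1 + 8*i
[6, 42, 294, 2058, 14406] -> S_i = 6*7^i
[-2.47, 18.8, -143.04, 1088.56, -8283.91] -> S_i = -2.47*(-7.61)^i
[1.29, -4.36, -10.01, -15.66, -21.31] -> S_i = 1.29 + -5.65*i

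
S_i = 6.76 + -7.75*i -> [6.76, -0.99, -8.74, -16.49, -24.24]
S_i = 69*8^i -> [69, 552, 4416, 35328, 282624]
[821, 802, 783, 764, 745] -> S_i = 821 + -19*i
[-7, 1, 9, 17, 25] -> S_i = -7 + 8*i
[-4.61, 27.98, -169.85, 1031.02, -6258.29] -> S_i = -4.61*(-6.07)^i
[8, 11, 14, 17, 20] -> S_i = 8 + 3*i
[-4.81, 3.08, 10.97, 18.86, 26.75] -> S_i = -4.81 + 7.89*i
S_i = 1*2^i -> [1, 2, 4, 8, 16]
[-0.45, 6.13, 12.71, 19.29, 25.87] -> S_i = -0.45 + 6.58*i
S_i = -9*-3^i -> [-9, 27, -81, 243, -729]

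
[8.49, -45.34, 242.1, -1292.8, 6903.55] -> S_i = 8.49*(-5.34)^i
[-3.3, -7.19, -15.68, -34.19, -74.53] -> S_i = -3.30*2.18^i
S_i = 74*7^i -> [74, 518, 3626, 25382, 177674]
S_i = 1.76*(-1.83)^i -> [1.76, -3.22, 5.89, -10.79, 19.74]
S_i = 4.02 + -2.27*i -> [4.02, 1.75, -0.52, -2.79, -5.06]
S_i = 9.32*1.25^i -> [9.32, 11.65, 14.56, 18.2, 22.75]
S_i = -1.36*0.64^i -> [-1.36, -0.87, -0.56, -0.36, -0.23]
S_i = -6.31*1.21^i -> [-6.31, -7.64, -9.24, -11.18, -13.53]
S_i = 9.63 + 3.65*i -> [9.63, 13.28, 16.93, 20.58, 24.23]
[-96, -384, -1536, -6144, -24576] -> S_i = -96*4^i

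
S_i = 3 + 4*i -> [3, 7, 11, 15, 19]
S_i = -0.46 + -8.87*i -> [-0.46, -9.33, -18.2, -27.07, -35.94]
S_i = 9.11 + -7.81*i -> [9.11, 1.3, -6.51, -14.32, -22.13]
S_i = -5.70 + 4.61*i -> [-5.7, -1.09, 3.52, 8.13, 12.74]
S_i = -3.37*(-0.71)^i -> [-3.37, 2.39, -1.7, 1.21, -0.86]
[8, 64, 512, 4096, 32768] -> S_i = 8*8^i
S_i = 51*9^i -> [51, 459, 4131, 37179, 334611]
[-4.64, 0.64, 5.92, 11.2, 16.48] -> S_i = -4.64 + 5.28*i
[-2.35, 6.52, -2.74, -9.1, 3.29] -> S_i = Random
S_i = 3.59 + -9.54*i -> [3.59, -5.95, -15.49, -25.03, -34.57]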